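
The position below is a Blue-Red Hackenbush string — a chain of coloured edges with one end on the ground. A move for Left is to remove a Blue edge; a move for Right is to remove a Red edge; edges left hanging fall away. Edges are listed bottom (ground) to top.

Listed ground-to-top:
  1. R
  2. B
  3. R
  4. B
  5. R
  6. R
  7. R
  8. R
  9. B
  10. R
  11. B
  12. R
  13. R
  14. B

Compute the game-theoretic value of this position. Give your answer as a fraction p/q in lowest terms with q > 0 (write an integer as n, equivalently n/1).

g_1 [R]  L=[·]  R=[0]  -> -1
g_2 [RB]  L=[-1]  R=[0]  -> -1/2
g_3 [RBR]  L=[-1]  R=[-1/2 0]  -> -3/4
g_4 [RBRB]  L=[-1 -3/4]  R=[-1/2 0]  -> -5/8
g_5 [RBRBR]  L=[-1 -3/4]  R=[-5/8 -1/2 0]  -> -11/16
g_6 [RBRBRR]  L=[-1 -3/4]  R=[-11/16 -5/8 -1/2 0]  -> -23/32
g_7 [RBRBRRR]  L=[-1 -3/4]  R=[-23/32 -11/16 -5/8 -1/2 0]  -> -47/64
g_8 [RBRBRRRR]  L=[-1 -3/4]  R=[-47/64 -23/32 -11/16 -5/8 -1/2 0]  -> -95/128
g_9 [RBRBRRRRB]  L=[-1 -3/4 -95/128]  R=[-47/64 -23/32 -11/16 -5/8 -1/2 0]  -> -189/256
g_10 [RBRBRRRRBR]  L=[-1 -3/4 -95/128]  R=[-189/256 -47/64 -23/32 -11/16 -5/8 -1/2 0]  -> -379/512
g_11 [RBRBRRRRBRB]  L=[-1 -3/4 -95/128 -379/512]  R=[-189/256 -47/64 -23/32 -11/16 -5/8 -1/2 0]  -> -757/1024
g_12 [RBRBRRRRBRBR]  L=[-1 -3/4 -95/128 -379/512]  R=[-757/1024 -189/256 -47/64 -23/32 -11/16 -5/8 -1/2 0]  -> -1515/2048
g_13 [RBRBRRRRBRBRR]  L=[-1 -3/4 -95/128 -379/512]  R=[-1515/2048 -757/1024 -189/256 -47/64 -23/32 -11/16 -5/8 -1/2 0]  -> -3031/4096
g_14 [RBRBRRRRBRBRRB]  L=[-1 -3/4 -95/128 -379/512 -3031/4096]  R=[-1515/2048 -757/1024 -189/256 -47/64 -23/32 -11/16 -5/8 -1/2 0]  -> -6061/8192

-6061/8192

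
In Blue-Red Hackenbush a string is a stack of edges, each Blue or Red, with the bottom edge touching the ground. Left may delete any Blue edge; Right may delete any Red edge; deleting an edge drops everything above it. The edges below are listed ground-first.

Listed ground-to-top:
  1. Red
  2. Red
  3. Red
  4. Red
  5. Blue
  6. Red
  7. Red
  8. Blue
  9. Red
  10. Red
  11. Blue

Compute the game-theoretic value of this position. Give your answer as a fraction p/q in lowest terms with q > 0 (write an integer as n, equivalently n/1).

step 1: add Red to get R; options L={ ∅ } R={ 0 } => -1
step 2: add Red to get RR; options L={ ∅ } R={ -1,0 } => -2
step 3: add Red to get RRR; options L={ ∅ } R={ -2,-1,0 } => -3
step 4: add Red to get RRRR; options L={ ∅ } R={ -3,-2,-1,0 } => -4
step 5: add Blue to get RRRRB; options L={ -4 } R={ -3,-2,-1,0 } => -7/2
step 6: add Red to get RRRRBR; options L={ -4 } R={ -7/2,-3,-2,-1,0 } => -15/4
step 7: add Red to get RRRRBRR; options L={ -4 } R={ -15/4,-7/2,-3,-2,-1,0 } => -31/8
step 8: add Blue to get RRRRBRRB; options L={ -4,-31/8 } R={ -15/4,-7/2,-3,-2,-1,0 } => -61/16
step 9: add Red to get RRRRBRRBR; options L={ -4,-31/8 } R={ -61/16,-15/4,-7/2,-3,-2,-1,0 } => -123/32
step 10: add Red to get RRRRBRRBRR; options L={ -4,-31/8 } R={ -123/32,-61/16,-15/4,-7/2,-3,-2,-1,0 } => -247/64
step 11: add Blue to get RRRRBRRBRRB; options L={ -4,-31/8,-247/64 } R={ -123/32,-61/16,-15/4,-7/2,-3,-2,-1,0 } => -493/128

-493/128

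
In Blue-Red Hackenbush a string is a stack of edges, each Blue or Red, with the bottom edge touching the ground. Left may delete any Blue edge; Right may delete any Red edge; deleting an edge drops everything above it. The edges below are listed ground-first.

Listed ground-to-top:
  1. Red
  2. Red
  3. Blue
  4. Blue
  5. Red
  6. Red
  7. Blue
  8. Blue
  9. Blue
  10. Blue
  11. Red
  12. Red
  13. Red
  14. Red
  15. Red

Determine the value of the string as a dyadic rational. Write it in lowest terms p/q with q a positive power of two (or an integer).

Prefix values for Red Red Blue Blue Red Red Blue Blue Blue Blue Red Red Red Red Red via {L|R} + simplicity:
val(R) = { ∅ | 0 } → -1
val(RR) = { ∅ | -1, 0 } → -2
val(RRB) = { -2 | -1, 0 } → -3/2
val(RRBB) = { -2, -3/2 | -1, 0 } → -5/4
val(RRBBR) = { -2, -3/2 | -5/4, -1, 0 } → -11/8
val(RRBBRR) = { -2, -3/2 | -11/8, -5/4, -1, 0 } → -23/16
val(RRBBRRB) = { -2, -3/2, -23/16 | -11/8, -5/4, -1, 0 } → -45/32
val(RRBBRRBB) = { -2, -3/2, -23/16, -45/32 | -11/8, -5/4, -1, 0 } → -89/64
val(RRBBRRBBB) = { -2, -3/2, -23/16, -45/32, -89/64 | -11/8, -5/4, -1, 0 } → -177/128
val(RRBBRRBBBB) = { -2, -3/2, -23/16, -45/32, -89/64, -177/128 | -11/8, -5/4, -1, 0 } → -353/256
val(RRBBRRBBBBR) = { -2, -3/2, -23/16, -45/32, -89/64, -177/128 | -353/256, -11/8, -5/4, -1, 0 } → -707/512
val(RRBBRRBBBBRR) = { -2, -3/2, -23/16, -45/32, -89/64, -177/128 | -707/512, -353/256, -11/8, -5/4, -1, 0 } → -1415/1024
val(RRBBRRBBBBRRR) = { -2, -3/2, -23/16, -45/32, -89/64, -177/128 | -1415/1024, -707/512, -353/256, -11/8, -5/4, -1, 0 } → -2831/2048
val(RRBBRRBBBBRRRR) = { -2, -3/2, -23/16, -45/32, -89/64, -177/128 | -2831/2048, -1415/1024, -707/512, -353/256, -11/8, -5/4, -1, 0 } → -5663/4096
val(RRBBRRBBBBRRRRR) = { -2, -3/2, -23/16, -45/32, -89/64, -177/128 | -5663/4096, -2831/2048, -1415/1024, -707/512, -353/256, -11/8, -5/4, -1, 0 } → -11327/8192

-11327/8192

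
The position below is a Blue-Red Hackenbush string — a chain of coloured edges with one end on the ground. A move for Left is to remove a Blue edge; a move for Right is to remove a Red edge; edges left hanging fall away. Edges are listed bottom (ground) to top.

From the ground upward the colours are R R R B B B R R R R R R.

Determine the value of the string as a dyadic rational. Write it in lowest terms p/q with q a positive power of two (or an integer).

step 1: add R to get R; options L={ · } R={ 0 } => -1
step 2: add R to get RR; options L={ · } R={ -1 0 } => -2
step 3: add R to get RRR; options L={ · } R={ -2 -1 0 } => -3
step 4: add B to get RRRB; options L={ -3 } R={ -2 -1 0 } => -5/2
step 5: add B to get RRRBB; options L={ -3 -5/2 } R={ -2 -1 0 } => -9/4
step 6: add B to get RRRBBB; options L={ -3 -5/2 -9/4 } R={ -2 -1 0 } => -17/8
step 7: add R to get RRRBBBR; options L={ -3 -5/2 -9/4 } R={ -17/8 -2 -1 0 } => -35/16
step 8: add R to get RRRBBBRR; options L={ -3 -5/2 -9/4 } R={ -35/16 -17/8 -2 -1 0 } => -71/32
step 9: add R to get RRRBBBRRR; options L={ -3 -5/2 -9/4 } R={ -71/32 -35/16 -17/8 -2 -1 0 } => -143/64
step 10: add R to get RRRBBBRRRR; options L={ -3 -5/2 -9/4 } R={ -143/64 -71/32 -35/16 -17/8 -2 -1 0 } => -287/128
step 11: add R to get RRRBBBRRRRR; options L={ -3 -5/2 -9/4 } R={ -287/128 -143/64 -71/32 -35/16 -17/8 -2 -1 0 } => -575/256
step 12: add R to get RRRBBBRRRRRR; options L={ -3 -5/2 -9/4 } R={ -575/256 -287/128 -143/64 -71/32 -35/16 -17/8 -2 -1 0 } => -1151/512

-1151/512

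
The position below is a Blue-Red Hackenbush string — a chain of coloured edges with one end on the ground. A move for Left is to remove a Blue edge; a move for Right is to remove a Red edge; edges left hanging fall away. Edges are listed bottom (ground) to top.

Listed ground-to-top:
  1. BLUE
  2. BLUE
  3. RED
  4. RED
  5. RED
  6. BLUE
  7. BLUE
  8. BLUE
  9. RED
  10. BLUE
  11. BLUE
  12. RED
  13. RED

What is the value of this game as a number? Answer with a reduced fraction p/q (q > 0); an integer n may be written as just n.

2521/2048

edge 1 of 13 (BLUE): { 0 | ∅ } ⇒ 1
edge 2 of 13 (BLUE): { 0; 1 | ∅ } ⇒ 2
edge 3 of 13 (RED): { 0; 1 | 2 } ⇒ 3/2
edge 4 of 13 (RED): { 0; 1 | 3/2; 2 } ⇒ 5/4
edge 5 of 13 (RED): { 0; 1 | 5/4; 3/2; 2 } ⇒ 9/8
edge 6 of 13 (BLUE): { 0; 1; 9/8 | 5/4; 3/2; 2 } ⇒ 19/16
edge 7 of 13 (BLUE): { 0; 1; 9/8; 19/16 | 5/4; 3/2; 2 } ⇒ 39/32
edge 8 of 13 (BLUE): { 0; 1; 9/8; 19/16; 39/32 | 5/4; 3/2; 2 } ⇒ 79/64
edge 9 of 13 (RED): { 0; 1; 9/8; 19/16; 39/32 | 79/64; 5/4; 3/2; 2 } ⇒ 157/128
edge 10 of 13 (BLUE): { 0; 1; 9/8; 19/16; 39/32; 157/128 | 79/64; 5/4; 3/2; 2 } ⇒ 315/256
edge 11 of 13 (BLUE): { 0; 1; 9/8; 19/16; 39/32; 157/128; 315/256 | 79/64; 5/4; 3/2; 2 } ⇒ 631/512
edge 12 of 13 (RED): { 0; 1; 9/8; 19/16; 39/32; 157/128; 315/256 | 631/512; 79/64; 5/4; 3/2; 2 } ⇒ 1261/1024
edge 13 of 13 (RED): { 0; 1; 9/8; 19/16; 39/32; 157/128; 315/256 | 1261/1024; 631/512; 79/64; 5/4; 3/2; 2 } ⇒ 2521/2048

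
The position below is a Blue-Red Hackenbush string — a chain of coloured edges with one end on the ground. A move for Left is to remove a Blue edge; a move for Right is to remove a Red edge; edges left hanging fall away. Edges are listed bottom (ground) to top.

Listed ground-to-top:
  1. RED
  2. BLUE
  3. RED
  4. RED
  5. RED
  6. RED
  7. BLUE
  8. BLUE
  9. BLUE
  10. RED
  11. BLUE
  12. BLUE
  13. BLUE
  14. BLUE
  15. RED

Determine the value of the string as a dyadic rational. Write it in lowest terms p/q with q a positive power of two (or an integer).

-15427/16384

Prefix values for RED BLUE RED RED RED RED BLUE BLUE BLUE RED BLUE BLUE BLUE BLUE RED via {L|R} + simplicity:
R: Left { — }, Right { 0 } => simplest -1
RB: Left { -1 }, Right { 0 } => simplest -1/2
RBR: Left { -1 }, Right { -1/2 0 } => simplest -3/4
RBRR: Left { -1 }, Right { -3/4 -1/2 0 } => simplest -7/8
RBRRR: Left { -1 }, Right { -7/8 -3/4 -1/2 0 } => simplest -15/16
RBRRRR: Left { -1 }, Right { -15/16 -7/8 -3/4 -1/2 0 } => simplest -31/32
RBRRRRB: Left { -1 -31/32 }, Right { -15/16 -7/8 -3/4 -1/2 0 } => simplest -61/64
RBRRRRBB: Left { -1 -31/32 -61/64 }, Right { -15/16 -7/8 -3/4 -1/2 0 } => simplest -121/128
RBRRRRBBB: Left { -1 -31/32 -61/64 -121/128 }, Right { -15/16 -7/8 -3/4 -1/2 0 } => simplest -241/256
RBRRRRBBBR: Left { -1 -31/32 -61/64 -121/128 }, Right { -241/256 -15/16 -7/8 -3/4 -1/2 0 } => simplest -483/512
RBRRRRBBBRB: Left { -1 -31/32 -61/64 -121/128 -483/512 }, Right { -241/256 -15/16 -7/8 -3/4 -1/2 0 } => simplest -965/1024
RBRRRRBBBRBB: Left { -1 -31/32 -61/64 -121/128 -483/512 -965/1024 }, Right { -241/256 -15/16 -7/8 -3/4 -1/2 0 } => simplest -1929/2048
RBRRRRBBBRBBB: Left { -1 -31/32 -61/64 -121/128 -483/512 -965/1024 -1929/2048 }, Right { -241/256 -15/16 -7/8 -3/4 -1/2 0 } => simplest -3857/4096
RBRRRRBBBRBBBB: Left { -1 -31/32 -61/64 -121/128 -483/512 -965/1024 -1929/2048 -3857/4096 }, Right { -241/256 -15/16 -7/8 -3/4 -1/2 0 } => simplest -7713/8192
RBRRRRBBBRBBBBR: Left { -1 -31/32 -61/64 -121/128 -483/512 -965/1024 -1929/2048 -3857/4096 }, Right { -7713/8192 -241/256 -15/16 -7/8 -3/4 -1/2 0 } => simplest -15427/16384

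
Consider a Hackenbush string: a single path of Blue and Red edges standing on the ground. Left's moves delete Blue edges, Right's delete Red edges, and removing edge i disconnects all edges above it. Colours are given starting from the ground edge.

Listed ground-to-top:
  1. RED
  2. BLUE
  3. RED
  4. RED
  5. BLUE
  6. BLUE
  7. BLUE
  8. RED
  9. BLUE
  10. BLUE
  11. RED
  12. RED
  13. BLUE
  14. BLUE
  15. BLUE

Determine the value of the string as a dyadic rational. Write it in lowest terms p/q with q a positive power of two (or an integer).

Build v(s[:k]) for k = 1..15, string s = RED BLUE RED RED BLUE BLUE BLUE RED BLUE BLUE RED RED BLUE BLUE BLUE.
R: Left { none }, Right { 0 } gives simplest -1
RB: Left { -1 }, Right { 0 } gives simplest -1/2
RBR: Left { -1 }, Right { -1/2,0 } gives simplest -3/4
RBRR: Left { -1 }, Right { -3/4,-1/2,0 } gives simplest -7/8
RBRRB: Left { -1,-7/8 }, Right { -3/4,-1/2,0 } gives simplest -13/16
RBRRBB: Left { -1,-7/8,-13/16 }, Right { -3/4,-1/2,0 } gives simplest -25/32
RBRRBBB: Left { -1,-7/8,-13/16,-25/32 }, Right { -3/4,-1/2,0 } gives simplest -49/64
RBRRBBBR: Left { -1,-7/8,-13/16,-25/32 }, Right { -49/64,-3/4,-1/2,0 } gives simplest -99/128
RBRRBBBRB: Left { -1,-7/8,-13/16,-25/32,-99/128 }, Right { -49/64,-3/4,-1/2,0 } gives simplest -197/256
RBRRBBBRBB: Left { -1,-7/8,-13/16,-25/32,-99/128,-197/256 }, Right { -49/64,-3/4,-1/2,0 } gives simplest -393/512
RBRRBBBRBBR: Left { -1,-7/8,-13/16,-25/32,-99/128,-197/256 }, Right { -393/512,-49/64,-3/4,-1/2,0 } gives simplest -787/1024
RBRRBBBRBBRR: Left { -1,-7/8,-13/16,-25/32,-99/128,-197/256 }, Right { -787/1024,-393/512,-49/64,-3/4,-1/2,0 } gives simplest -1575/2048
RBRRBBBRBBRRB: Left { -1,-7/8,-13/16,-25/32,-99/128,-197/256,-1575/2048 }, Right { -787/1024,-393/512,-49/64,-3/4,-1/2,0 } gives simplest -3149/4096
RBRRBBBRBBRRBB: Left { -1,-7/8,-13/16,-25/32,-99/128,-197/256,-1575/2048,-3149/4096 }, Right { -787/1024,-393/512,-49/64,-3/4,-1/2,0 } gives simplest -6297/8192
RBRRBBBRBBRRBBB: Left { -1,-7/8,-13/16,-25/32,-99/128,-197/256,-1575/2048,-3149/4096,-6297/8192 }, Right { -787/1024,-393/512,-49/64,-3/4,-1/2,0 } gives simplest -12593/16384

-12593/16384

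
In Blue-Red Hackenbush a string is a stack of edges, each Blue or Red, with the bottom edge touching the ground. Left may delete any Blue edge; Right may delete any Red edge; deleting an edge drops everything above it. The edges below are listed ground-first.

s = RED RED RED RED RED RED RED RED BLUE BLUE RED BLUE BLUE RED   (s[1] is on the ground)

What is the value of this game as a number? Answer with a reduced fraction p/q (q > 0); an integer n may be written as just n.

-467/64

Build G(s[:k]) for k = 1..14, string s = RED RED RED RED RED RED RED RED BLUE BLUE RED BLUE BLUE RED.
1 of 14 · R · max L −∞ · min R 0 = -1
2 of 14 · RR · max L −∞ · min R -1 = -2
3 of 14 · RRR · max L −∞ · min R -2 = -3
4 of 14 · RRRR · max L −∞ · min R -3 = -4
5 of 14 · RRRRR · max L −∞ · min R -4 = -5
6 of 14 · RRRRRR · max L −∞ · min R -5 = -6
7 of 14 · RRRRRRR · max L −∞ · min R -6 = -7
8 of 14 · RRRRRRRR · max L −∞ · min R -7 = -8
9 of 14 · RRRRRRRRB · max L -8 · min R -7 = -15/2
10 of 14 · RRRRRRRRBB · max L -15/2 · min R -7 = -29/4
11 of 14 · RRRRRRRRBBR · max L -15/2 · min R -29/4 = -59/8
12 of 14 · RRRRRRRRBBRB · max L -59/8 · min R -29/4 = -117/16
13 of 14 · RRRRRRRRBBRBB · max L -117/16 · min R -29/4 = -233/32
14 of 14 · RRRRRRRRBBRBBR · max L -117/16 · min R -233/32 = -467/64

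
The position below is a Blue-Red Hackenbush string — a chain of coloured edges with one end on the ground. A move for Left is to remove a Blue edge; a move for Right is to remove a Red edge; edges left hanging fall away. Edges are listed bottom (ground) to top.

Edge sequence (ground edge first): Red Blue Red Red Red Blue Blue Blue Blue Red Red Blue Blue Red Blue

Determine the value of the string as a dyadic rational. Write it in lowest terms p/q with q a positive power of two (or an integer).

R: Left { (no moves) }, Right { 0 } = simplest -1
RB: Left { -1 }, Right { 0 } = simplest -1/2
RBR: Left { -1 }, Right { -1/2; 0 } = simplest -3/4
RBRR: Left { -1 }, Right { -3/4; -1/2; 0 } = simplest -7/8
RBRRR: Left { -1 }, Right { -7/8; -3/4; -1/2; 0 } = simplest -15/16
RBRRRB: Left { -1; -15/16 }, Right { -7/8; -3/4; -1/2; 0 } = simplest -29/32
RBRRRBB: Left { -1; -15/16; -29/32 }, Right { -7/8; -3/4; -1/2; 0 } = simplest -57/64
RBRRRBBB: Left { -1; -15/16; -29/32; -57/64 }, Right { -7/8; -3/4; -1/2; 0 } = simplest -113/128
RBRRRBBBB: Left { -1; -15/16; -29/32; -57/64; -113/128 }, Right { -7/8; -3/4; -1/2; 0 } = simplest -225/256
RBRRRBBBBR: Left { -1; -15/16; -29/32; -57/64; -113/128 }, Right { -225/256; -7/8; -3/4; -1/2; 0 } = simplest -451/512
RBRRRBBBBRR: Left { -1; -15/16; -29/32; -57/64; -113/128 }, Right { -451/512; -225/256; -7/8; -3/4; -1/2; 0 } = simplest -903/1024
RBRRRBBBBRRB: Left { -1; -15/16; -29/32; -57/64; -113/128; -903/1024 }, Right { -451/512; -225/256; -7/8; -3/4; -1/2; 0 } = simplest -1805/2048
RBRRRBBBBRRBB: Left { -1; -15/16; -29/32; -57/64; -113/128; -903/1024; -1805/2048 }, Right { -451/512; -225/256; -7/8; -3/4; -1/2; 0 } = simplest -3609/4096
RBRRRBBBBRRBBR: Left { -1; -15/16; -29/32; -57/64; -113/128; -903/1024; -1805/2048 }, Right { -3609/4096; -451/512; -225/256; -7/8; -3/4; -1/2; 0 } = simplest -7219/8192
RBRRRBBBBRRBBRB: Left { -1; -15/16; -29/32; -57/64; -113/128; -903/1024; -1805/2048; -7219/8192 }, Right { -3609/4096; -451/512; -225/256; -7/8; -3/4; -1/2; 0 } = simplest -14437/16384

-14437/16384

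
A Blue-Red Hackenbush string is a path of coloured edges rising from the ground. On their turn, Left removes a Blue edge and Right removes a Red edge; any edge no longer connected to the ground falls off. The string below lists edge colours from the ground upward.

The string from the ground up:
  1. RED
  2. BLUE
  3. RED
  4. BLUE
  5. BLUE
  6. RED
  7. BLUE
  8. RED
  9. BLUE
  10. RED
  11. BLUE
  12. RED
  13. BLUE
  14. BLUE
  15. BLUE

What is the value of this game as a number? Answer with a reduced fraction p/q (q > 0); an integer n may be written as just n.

-9553/16384

Recurse on prefixes of the 15-edge string RED BLUE RED BLUE BLUE RED BLUE RED BLUE RED BLUE RED BLUE BLUE BLUE:
step 1: add RED to get R; options L={ (no moves) } R={ 0 } => -1
step 2: add BLUE to get RB; options L={ -1 } R={ 0 } => -1/2
step 3: add RED to get RBR; options L={ -1 } R={ -1/2,0 } => -3/4
step 4: add BLUE to get RBRB; options L={ -1,-3/4 } R={ -1/2,0 } => -5/8
step 5: add BLUE to get RBRBB; options L={ -1,-3/4,-5/8 } R={ -1/2,0 } => -9/16
step 6: add RED to get RBRBBR; options L={ -1,-3/4,-5/8 } R={ -9/16,-1/2,0 } => -19/32
step 7: add BLUE to get RBRBBRB; options L={ -1,-3/4,-5/8,-19/32 } R={ -9/16,-1/2,0 } => -37/64
step 8: add RED to get RBRBBRBR; options L={ -1,-3/4,-5/8,-19/32 } R={ -37/64,-9/16,-1/2,0 } => -75/128
step 9: add BLUE to get RBRBBRBRB; options L={ -1,-3/4,-5/8,-19/32,-75/128 } R={ -37/64,-9/16,-1/2,0 } => -149/256
step 10: add RED to get RBRBBRBRBR; options L={ -1,-3/4,-5/8,-19/32,-75/128 } R={ -149/256,-37/64,-9/16,-1/2,0 } => -299/512
step 11: add BLUE to get RBRBBRBRBRB; options L={ -1,-3/4,-5/8,-19/32,-75/128,-299/512 } R={ -149/256,-37/64,-9/16,-1/2,0 } => -597/1024
step 12: add RED to get RBRBBRBRBRBR; options L={ -1,-3/4,-5/8,-19/32,-75/128,-299/512 } R={ -597/1024,-149/256,-37/64,-9/16,-1/2,0 } => -1195/2048
step 13: add BLUE to get RBRBBRBRBRBRB; options L={ -1,-3/4,-5/8,-19/32,-75/128,-299/512,-1195/2048 } R={ -597/1024,-149/256,-37/64,-9/16,-1/2,0 } => -2389/4096
step 14: add BLUE to get RBRBBRBRBRBRBB; options L={ -1,-3/4,-5/8,-19/32,-75/128,-299/512,-1195/2048,-2389/4096 } R={ -597/1024,-149/256,-37/64,-9/16,-1/2,0 } => -4777/8192
step 15: add BLUE to get RBRBBRBRBRBRBBB; options L={ -1,-3/4,-5/8,-19/32,-75/128,-299/512,-1195/2048,-2389/4096,-4777/8192 } R={ -597/1024,-149/256,-37/64,-9/16,-1/2,0 } => -9553/16384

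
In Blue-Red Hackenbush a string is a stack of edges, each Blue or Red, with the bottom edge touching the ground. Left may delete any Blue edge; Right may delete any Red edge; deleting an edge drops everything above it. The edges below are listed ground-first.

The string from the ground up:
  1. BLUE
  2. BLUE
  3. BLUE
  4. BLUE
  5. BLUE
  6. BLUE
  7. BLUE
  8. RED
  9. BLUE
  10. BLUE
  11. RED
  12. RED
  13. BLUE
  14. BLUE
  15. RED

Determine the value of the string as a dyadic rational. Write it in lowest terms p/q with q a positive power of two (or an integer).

Build value(s[:k]) for k = 1..15, string s = BLUE BLUE BLUE BLUE BLUE BLUE BLUE RED BLUE BLUE RED RED BLUE BLUE RED.
step 1: add BLUE to get B; options L={ 0 } R={ · } — 1
step 2: add BLUE to get BB; options L={ 0, 1 } R={ · } — 2
step 3: add BLUE to get BBB; options L={ 0, 1, 2 } R={ · } — 3
step 4: add BLUE to get BBBB; options L={ 0, 1, 2, 3 } R={ · } — 4
step 5: add BLUE to get BBBBB; options L={ 0, 1, 2, 3, 4 } R={ · } — 5
step 6: add BLUE to get BBBBBB; options L={ 0, 1, 2, 3, 4, 5 } R={ · } — 6
step 7: add BLUE to get BBBBBBB; options L={ 0, 1, 2, 3, 4, 5, 6 } R={ · } — 7
step 8: add RED to get BBBBBBBR; options L={ 0, 1, 2, 3, 4, 5, 6 } R={ 7 } — 13/2
step 9: add BLUE to get BBBBBBBRB; options L={ 0, 1, 2, 3, 4, 5, 6, 13/2 } R={ 7 } — 27/4
step 10: add BLUE to get BBBBBBBRBB; options L={ 0, 1, 2, 3, 4, 5, 6, 13/2, 27/4 } R={ 7 } — 55/8
step 11: add RED to get BBBBBBBRBBR; options L={ 0, 1, 2, 3, 4, 5, 6, 13/2, 27/4 } R={ 55/8, 7 } — 109/16
step 12: add RED to get BBBBBBBRBBRR; options L={ 0, 1, 2, 3, 4, 5, 6, 13/2, 27/4 } R={ 109/16, 55/8, 7 } — 217/32
step 13: add BLUE to get BBBBBBBRBBRRB; options L={ 0, 1, 2, 3, 4, 5, 6, 13/2, 27/4, 217/32 } R={ 109/16, 55/8, 7 } — 435/64
step 14: add BLUE to get BBBBBBBRBBRRBB; options L={ 0, 1, 2, 3, 4, 5, 6, 13/2, 27/4, 217/32, 435/64 } R={ 109/16, 55/8, 7 } — 871/128
step 15: add RED to get BBBBBBBRBBRRBBR; options L={ 0, 1, 2, 3, 4, 5, 6, 13/2, 27/4, 217/32, 435/64 } R={ 871/128, 109/16, 55/8, 7 } — 1741/256

1741/256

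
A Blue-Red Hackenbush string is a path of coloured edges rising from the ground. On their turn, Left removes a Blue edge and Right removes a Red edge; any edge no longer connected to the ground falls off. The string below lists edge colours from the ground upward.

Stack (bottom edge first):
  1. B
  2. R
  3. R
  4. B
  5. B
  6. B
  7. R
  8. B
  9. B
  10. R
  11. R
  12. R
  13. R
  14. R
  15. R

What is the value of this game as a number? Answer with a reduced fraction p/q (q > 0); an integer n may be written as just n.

value(B) = { 0 | ∅ } so 1
value(BR) = { 0 | 1 } so 1/2
value(BRR) = { 0 | 1/2; 1 } so 1/4
value(BRRB) = { 0; 1/4 | 1/2; 1 } so 3/8
value(BRRBB) = { 0; 1/4; 3/8 | 1/2; 1 } so 7/16
value(BRRBBB) = { 0; 1/4; 3/8; 7/16 | 1/2; 1 } so 15/32
value(BRRBBBR) = { 0; 1/4; 3/8; 7/16 | 15/32; 1/2; 1 } so 29/64
value(BRRBBBRB) = { 0; 1/4; 3/8; 7/16; 29/64 | 15/32; 1/2; 1 } so 59/128
value(BRRBBBRBB) = { 0; 1/4; 3/8; 7/16; 29/64; 59/128 | 15/32; 1/2; 1 } so 119/256
value(BRRBBBRBBR) = { 0; 1/4; 3/8; 7/16; 29/64; 59/128 | 119/256; 15/32; 1/2; 1 } so 237/512
value(BRRBBBRBBRR) = { 0; 1/4; 3/8; 7/16; 29/64; 59/128 | 237/512; 119/256; 15/32; 1/2; 1 } so 473/1024
value(BRRBBBRBBRRR) = { 0; 1/4; 3/8; 7/16; 29/64; 59/128 | 473/1024; 237/512; 119/256; 15/32; 1/2; 1 } so 945/2048
value(BRRBBBRBBRRRR) = { 0; 1/4; 3/8; 7/16; 29/64; 59/128 | 945/2048; 473/1024; 237/512; 119/256; 15/32; 1/2; 1 } so 1889/4096
value(BRRBBBRBBRRRRR) = { 0; 1/4; 3/8; 7/16; 29/64; 59/128 | 1889/4096; 945/2048; 473/1024; 237/512; 119/256; 15/32; 1/2; 1 } so 3777/8192
value(BRRBBBRBBRRRRRR) = { 0; 1/4; 3/8; 7/16; 29/64; 59/128 | 3777/8192; 1889/4096; 945/2048; 473/1024; 237/512; 119/256; 15/32; 1/2; 1 } so 7553/16384

7553/16384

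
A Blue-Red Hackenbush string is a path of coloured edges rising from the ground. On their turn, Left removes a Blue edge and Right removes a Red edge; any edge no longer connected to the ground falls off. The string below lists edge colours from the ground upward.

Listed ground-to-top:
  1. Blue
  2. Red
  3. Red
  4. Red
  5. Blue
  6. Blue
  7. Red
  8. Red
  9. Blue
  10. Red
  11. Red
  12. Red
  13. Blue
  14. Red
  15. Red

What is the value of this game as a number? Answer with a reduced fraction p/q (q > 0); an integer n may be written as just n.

3209/16384

G(B) = { 0 | none } — 1
G(BR) = { 0 | 1 } — 1/2
G(BRR) = { 0 | 1/2 1 } — 1/4
G(BRRR) = { 0 | 1/4 1/2 1 } — 1/8
G(BRRRB) = { 0 1/8 | 1/4 1/2 1 } — 3/16
G(BRRRBB) = { 0 1/8 3/16 | 1/4 1/2 1 } — 7/32
G(BRRRBBR) = { 0 1/8 3/16 | 7/32 1/4 1/2 1 } — 13/64
G(BRRRBBRR) = { 0 1/8 3/16 | 13/64 7/32 1/4 1/2 1 } — 25/128
G(BRRRBBRRB) = { 0 1/8 3/16 25/128 | 13/64 7/32 1/4 1/2 1 } — 51/256
G(BRRRBBRRBR) = { 0 1/8 3/16 25/128 | 51/256 13/64 7/32 1/4 1/2 1 } — 101/512
G(BRRRBBRRBRR) = { 0 1/8 3/16 25/128 | 101/512 51/256 13/64 7/32 1/4 1/2 1 } — 201/1024
G(BRRRBBRRBRRR) = { 0 1/8 3/16 25/128 | 201/1024 101/512 51/256 13/64 7/32 1/4 1/2 1 } — 401/2048
G(BRRRBBRRBRRRB) = { 0 1/8 3/16 25/128 401/2048 | 201/1024 101/512 51/256 13/64 7/32 1/4 1/2 1 } — 803/4096
G(BRRRBBRRBRRRBR) = { 0 1/8 3/16 25/128 401/2048 | 803/4096 201/1024 101/512 51/256 13/64 7/32 1/4 1/2 1 } — 1605/8192
G(BRRRBBRRBRRRBRR) = { 0 1/8 3/16 25/128 401/2048 | 1605/8192 803/4096 201/1024 101/512 51/256 13/64 7/32 1/4 1/2 1 } — 3209/16384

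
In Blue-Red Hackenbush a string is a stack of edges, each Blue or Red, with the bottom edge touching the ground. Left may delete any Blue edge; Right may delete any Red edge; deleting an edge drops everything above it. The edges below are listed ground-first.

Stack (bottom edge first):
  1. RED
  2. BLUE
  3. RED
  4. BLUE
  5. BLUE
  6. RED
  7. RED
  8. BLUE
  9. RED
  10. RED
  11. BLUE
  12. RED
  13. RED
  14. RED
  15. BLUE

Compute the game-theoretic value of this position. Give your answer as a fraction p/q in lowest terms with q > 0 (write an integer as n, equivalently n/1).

-9949/16384

Build g(s[:k]) for k = 1..15, string s = RED BLUE RED BLUE BLUE RED RED BLUE RED RED BLUE RED RED RED BLUE.
g(R) = { · | 0 } => -1
g(RB) = { -1 | 0 } => -1/2
g(RBR) = { -1 | -1/2,0 } => -3/4
g(RBRB) = { -1,-3/4 | -1/2,0 } => -5/8
g(RBRBB) = { -1,-3/4,-5/8 | -1/2,0 } => -9/16
g(RBRBBR) = { -1,-3/4,-5/8 | -9/16,-1/2,0 } => -19/32
g(RBRBBRR) = { -1,-3/4,-5/8 | -19/32,-9/16,-1/2,0 } => -39/64
g(RBRBBRRB) = { -1,-3/4,-5/8,-39/64 | -19/32,-9/16,-1/2,0 } => -77/128
g(RBRBBRRBR) = { -1,-3/4,-5/8,-39/64 | -77/128,-19/32,-9/16,-1/2,0 } => -155/256
g(RBRBBRRBRR) = { -1,-3/4,-5/8,-39/64 | -155/256,-77/128,-19/32,-9/16,-1/2,0 } => -311/512
g(RBRBBRRBRRB) = { -1,-3/4,-5/8,-39/64,-311/512 | -155/256,-77/128,-19/32,-9/16,-1/2,0 } => -621/1024
g(RBRBBRRBRRBR) = { -1,-3/4,-5/8,-39/64,-311/512 | -621/1024,-155/256,-77/128,-19/32,-9/16,-1/2,0 } => -1243/2048
g(RBRBBRRBRRBRR) = { -1,-3/4,-5/8,-39/64,-311/512 | -1243/2048,-621/1024,-155/256,-77/128,-19/32,-9/16,-1/2,0 } => -2487/4096
g(RBRBBRRBRRBRRR) = { -1,-3/4,-5/8,-39/64,-311/512 | -2487/4096,-1243/2048,-621/1024,-155/256,-77/128,-19/32,-9/16,-1/2,0 } => -4975/8192
g(RBRBBRRBRRBRRRB) = { -1,-3/4,-5/8,-39/64,-311/512,-4975/8192 | -2487/4096,-1243/2048,-621/1024,-155/256,-77/128,-19/32,-9/16,-1/2,0 } => -9949/16384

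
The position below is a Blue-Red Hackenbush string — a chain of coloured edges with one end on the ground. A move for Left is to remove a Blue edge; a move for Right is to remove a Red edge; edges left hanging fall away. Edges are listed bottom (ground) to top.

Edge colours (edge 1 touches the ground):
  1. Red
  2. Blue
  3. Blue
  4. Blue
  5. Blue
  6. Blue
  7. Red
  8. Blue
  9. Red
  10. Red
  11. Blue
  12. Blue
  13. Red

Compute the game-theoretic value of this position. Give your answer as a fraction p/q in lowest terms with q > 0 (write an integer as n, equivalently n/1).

-179/4096

value_1 [R]  L=[]  R=[0]  -> -1
value_2 [RB]  L=[-1]  R=[0]  -> -1/2
value_3 [RBB]  L=[-1, -1/2]  R=[0]  -> -1/4
value_4 [RBBB]  L=[-1, -1/2, -1/4]  R=[0]  -> -1/8
value_5 [RBBBB]  L=[-1, -1/2, -1/4, -1/8]  R=[0]  -> -1/16
value_6 [RBBBBB]  L=[-1, -1/2, -1/4, -1/8, -1/16]  R=[0]  -> -1/32
value_7 [RBBBBBR]  L=[-1, -1/2, -1/4, -1/8, -1/16]  R=[-1/32, 0]  -> -3/64
value_8 [RBBBBBRB]  L=[-1, -1/2, -1/4, -1/8, -1/16, -3/64]  R=[-1/32, 0]  -> -5/128
value_9 [RBBBBBRBR]  L=[-1, -1/2, -1/4, -1/8, -1/16, -3/64]  R=[-5/128, -1/32, 0]  -> -11/256
value_10 [RBBBBBRBRR]  L=[-1, -1/2, -1/4, -1/8, -1/16, -3/64]  R=[-11/256, -5/128, -1/32, 0]  -> -23/512
value_11 [RBBBBBRBRRB]  L=[-1, -1/2, -1/4, -1/8, -1/16, -3/64, -23/512]  R=[-11/256, -5/128, -1/32, 0]  -> -45/1024
value_12 [RBBBBBRBRRBB]  L=[-1, -1/2, -1/4, -1/8, -1/16, -3/64, -23/512, -45/1024]  R=[-11/256, -5/128, -1/32, 0]  -> -89/2048
value_13 [RBBBBBRBRRBBR]  L=[-1, -1/2, -1/4, -1/8, -1/16, -3/64, -23/512, -45/1024]  R=[-89/2048, -11/256, -5/128, -1/32, 0]  -> -179/4096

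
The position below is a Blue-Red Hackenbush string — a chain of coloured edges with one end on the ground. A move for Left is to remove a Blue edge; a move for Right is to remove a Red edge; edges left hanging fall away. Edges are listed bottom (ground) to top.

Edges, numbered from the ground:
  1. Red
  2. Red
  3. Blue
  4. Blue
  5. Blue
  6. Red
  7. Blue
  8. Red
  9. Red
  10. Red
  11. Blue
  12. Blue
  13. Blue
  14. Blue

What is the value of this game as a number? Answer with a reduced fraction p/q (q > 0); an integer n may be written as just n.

1 of 14 · R · max L −∞ · min R 0 -> -1
2 of 14 · RR · max L −∞ · min R -1 -> -2
3 of 14 · RRB · max L -2 · min R -1 -> -3/2
4 of 14 · RRBB · max L -3/2 · min R -1 -> -5/4
5 of 14 · RRBBB · max L -5/4 · min R -1 -> -9/8
6 of 14 · RRBBBR · max L -5/4 · min R -9/8 -> -19/16
7 of 14 · RRBBBRB · max L -19/16 · min R -9/8 -> -37/32
8 of 14 · RRBBBRBR · max L -19/16 · min R -37/32 -> -75/64
9 of 14 · RRBBBRBRR · max L -19/16 · min R -75/64 -> -151/128
10 of 14 · RRBBBRBRRR · max L -19/16 · min R -151/128 -> -303/256
11 of 14 · RRBBBRBRRRB · max L -303/256 · min R -151/128 -> -605/512
12 of 14 · RRBBBRBRRRBB · max L -605/512 · min R -151/128 -> -1209/1024
13 of 14 · RRBBBRBRRRBBB · max L -1209/1024 · min R -151/128 -> -2417/2048
14 of 14 · RRBBBRBRRRBBBB · max L -2417/2048 · min R -151/128 -> -4833/4096

-4833/4096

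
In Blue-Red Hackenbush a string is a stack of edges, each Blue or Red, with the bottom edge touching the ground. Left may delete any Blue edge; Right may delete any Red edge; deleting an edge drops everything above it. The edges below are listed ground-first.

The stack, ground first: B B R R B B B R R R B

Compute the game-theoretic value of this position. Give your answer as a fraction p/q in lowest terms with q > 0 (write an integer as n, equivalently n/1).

739/512

1 of 11 · B · max L 0 · min R +∞ -> 1
2 of 11 · BB · max L 1 · min R +∞ -> 2
3 of 11 · BBR · max L 1 · min R 2 -> 3/2
4 of 11 · BBRR · max L 1 · min R 3/2 -> 5/4
5 of 11 · BBRRB · max L 5/4 · min R 3/2 -> 11/8
6 of 11 · BBRRBB · max L 11/8 · min R 3/2 -> 23/16
7 of 11 · BBRRBBB · max L 23/16 · min R 3/2 -> 47/32
8 of 11 · BBRRBBBR · max L 23/16 · min R 47/32 -> 93/64
9 of 11 · BBRRBBBRR · max L 23/16 · min R 93/64 -> 185/128
10 of 11 · BBRRBBBRRR · max L 23/16 · min R 185/128 -> 369/256
11 of 11 · BBRRBBBRRRB · max L 369/256 · min R 185/128 -> 739/512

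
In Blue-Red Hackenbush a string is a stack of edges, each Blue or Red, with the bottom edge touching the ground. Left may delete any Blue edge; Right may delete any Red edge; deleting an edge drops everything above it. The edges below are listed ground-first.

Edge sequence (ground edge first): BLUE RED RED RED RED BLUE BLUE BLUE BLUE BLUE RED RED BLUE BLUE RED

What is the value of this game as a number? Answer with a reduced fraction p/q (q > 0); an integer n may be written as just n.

Prefix values for BLUE RED RED RED RED BLUE BLUE BLUE BLUE BLUE RED RED BLUE BLUE RED via {L|R} + simplicity:
B: Left { 0 }, Right {  } → simplest 1
BR: Left { 0 }, Right { 1 } → simplest 1/2
BRR: Left { 0 }, Right { 1/2; 1 } → simplest 1/4
BRRR: Left { 0 }, Right { 1/4; 1/2; 1 } → simplest 1/8
BRRRR: Left { 0 }, Right { 1/8; 1/4; 1/2; 1 } → simplest 1/16
BRRRRB: Left { 0; 1/16 }, Right { 1/8; 1/4; 1/2; 1 } → simplest 3/32
BRRRRBB: Left { 0; 1/16; 3/32 }, Right { 1/8; 1/4; 1/2; 1 } → simplest 7/64
BRRRRBBB: Left { 0; 1/16; 3/32; 7/64 }, Right { 1/8; 1/4; 1/2; 1 } → simplest 15/128
BRRRRBBBB: Left { 0; 1/16; 3/32; 7/64; 15/128 }, Right { 1/8; 1/4; 1/2; 1 } → simplest 31/256
BRRRRBBBBB: Left { 0; 1/16; 3/32; 7/64; 15/128; 31/256 }, Right { 1/8; 1/4; 1/2; 1 } → simplest 63/512
BRRRRBBBBBR: Left { 0; 1/16; 3/32; 7/64; 15/128; 31/256 }, Right { 63/512; 1/8; 1/4; 1/2; 1 } → simplest 125/1024
BRRRRBBBBBRR: Left { 0; 1/16; 3/32; 7/64; 15/128; 31/256 }, Right { 125/1024; 63/512; 1/8; 1/4; 1/2; 1 } → simplest 249/2048
BRRRRBBBBBRRB: Left { 0; 1/16; 3/32; 7/64; 15/128; 31/256; 249/2048 }, Right { 125/1024; 63/512; 1/8; 1/4; 1/2; 1 } → simplest 499/4096
BRRRRBBBBBRRBB: Left { 0; 1/16; 3/32; 7/64; 15/128; 31/256; 249/2048; 499/4096 }, Right { 125/1024; 63/512; 1/8; 1/4; 1/2; 1 } → simplest 999/8192
BRRRRBBBBBRRBBR: Left { 0; 1/16; 3/32; 7/64; 15/128; 31/256; 249/2048; 499/4096 }, Right { 999/8192; 125/1024; 63/512; 1/8; 1/4; 1/2; 1 } → simplest 1997/16384

1997/16384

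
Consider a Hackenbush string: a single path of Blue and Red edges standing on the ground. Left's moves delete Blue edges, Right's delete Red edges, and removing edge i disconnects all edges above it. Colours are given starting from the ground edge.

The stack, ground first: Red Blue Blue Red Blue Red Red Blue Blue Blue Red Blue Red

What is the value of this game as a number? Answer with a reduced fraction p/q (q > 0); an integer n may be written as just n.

Build value(s[:k]) for k = 1..13, string s = Red Blue Blue Red Blue Red Red Blue Blue Blue Red Blue Red.
R: Left { — }, Right { 0 } — simplest -1
RB: Left { -1 }, Right { 0 } — simplest -1/2
RBB: Left { -1 -1/2 }, Right { 0 } — simplest -1/4
RBBR: Left { -1 -1/2 }, Right { -1/4 0 } — simplest -3/8
RBBRB: Left { -1 -1/2 -3/8 }, Right { -1/4 0 } — simplest -5/16
RBBRBR: Left { -1 -1/2 -3/8 }, Right { -5/16 -1/4 0 } — simplest -11/32
RBBRBRR: Left { -1 -1/2 -3/8 }, Right { -11/32 -5/16 -1/4 0 } — simplest -23/64
RBBRBRRB: Left { -1 -1/2 -3/8 -23/64 }, Right { -11/32 -5/16 -1/4 0 } — simplest -45/128
RBBRBRRBB: Left { -1 -1/2 -3/8 -23/64 -45/128 }, Right { -11/32 -5/16 -1/4 0 } — simplest -89/256
RBBRBRRBBB: Left { -1 -1/2 -3/8 -23/64 -45/128 -89/256 }, Right { -11/32 -5/16 -1/4 0 } — simplest -177/512
RBBRBRRBBBR: Left { -1 -1/2 -3/8 -23/64 -45/128 -89/256 }, Right { -177/512 -11/32 -5/16 -1/4 0 } — simplest -355/1024
RBBRBRRBBBRB: Left { -1 -1/2 -3/8 -23/64 -45/128 -89/256 -355/1024 }, Right { -177/512 -11/32 -5/16 -1/4 0 } — simplest -709/2048
RBBRBRRBBBRBR: Left { -1 -1/2 -3/8 -23/64 -45/128 -89/256 -355/1024 }, Right { -709/2048 -177/512 -11/32 -5/16 -1/4 0 } — simplest -1419/4096

-1419/4096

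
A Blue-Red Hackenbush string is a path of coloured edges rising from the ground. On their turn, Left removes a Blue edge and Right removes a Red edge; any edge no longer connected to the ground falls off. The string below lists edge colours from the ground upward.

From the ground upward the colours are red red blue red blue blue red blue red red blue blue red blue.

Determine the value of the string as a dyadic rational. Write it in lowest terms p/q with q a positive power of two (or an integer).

step 1: add red to get r; options L={ none } R={ 0 } = -1
step 2: add red to get rr; options L={ none } R={ -1 0 } = -2
step 3: add blue to get rrb; options L={ -2 } R={ -1 0 } = -3/2
step 4: add red to get rrbr; options L={ -2 } R={ -3/2 -1 0 } = -7/4
step 5: add blue to get rrbrb; options L={ -2 -7/4 } R={ -3/2 -1 0 } = -13/8
step 6: add blue to get rrbrbb; options L={ -2 -7/4 -13/8 } R={ -3/2 -1 0 } = -25/16
step 7: add red to get rrbrbbr; options L={ -2 -7/4 -13/8 } R={ -25/16 -3/2 -1 0 } = -51/32
step 8: add blue to get rrbrbbrb; options L={ -2 -7/4 -13/8 -51/32 } R={ -25/16 -3/2 -1 0 } = -101/64
step 9: add red to get rrbrbbrbr; options L={ -2 -7/4 -13/8 -51/32 } R={ -101/64 -25/16 -3/2 -1 0 } = -203/128
step 10: add red to get rrbrbbrbrr; options L={ -2 -7/4 -13/8 -51/32 } R={ -203/128 -101/64 -25/16 -3/2 -1 0 } = -407/256
step 11: add blue to get rrbrbbrbrrb; options L={ -2 -7/4 -13/8 -51/32 -407/256 } R={ -203/128 -101/64 -25/16 -3/2 -1 0 } = -813/512
step 12: add blue to get rrbrbbrbrrbb; options L={ -2 -7/4 -13/8 -51/32 -407/256 -813/512 } R={ -203/128 -101/64 -25/16 -3/2 -1 0 } = -1625/1024
step 13: add red to get rrbrbbrbrrbbr; options L={ -2 -7/4 -13/8 -51/32 -407/256 -813/512 } R={ -1625/1024 -203/128 -101/64 -25/16 -3/2 -1 0 } = -3251/2048
step 14: add blue to get rrbrbbrbrrbbrb; options L={ -2 -7/4 -13/8 -51/32 -407/256 -813/512 -3251/2048 } R={ -1625/1024 -203/128 -101/64 -25/16 -3/2 -1 0 } = -6501/4096

-6501/4096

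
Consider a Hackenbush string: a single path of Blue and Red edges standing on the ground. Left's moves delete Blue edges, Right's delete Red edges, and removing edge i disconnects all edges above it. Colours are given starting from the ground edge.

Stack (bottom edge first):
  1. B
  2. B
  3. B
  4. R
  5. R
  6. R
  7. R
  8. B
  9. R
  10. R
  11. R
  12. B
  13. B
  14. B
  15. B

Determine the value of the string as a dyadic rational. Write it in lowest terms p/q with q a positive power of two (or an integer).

8479/4096

g(B) = { 0 | ∅ } gives 1
g(BB) = { 0; 1 | ∅ } gives 2
g(BBB) = { 0; 1; 2 | ∅ } gives 3
g(BBBR) = { 0; 1; 2 | 3 } gives 5/2
g(BBBRR) = { 0; 1; 2 | 5/2; 3 } gives 9/4
g(BBBRRR) = { 0; 1; 2 | 9/4; 5/2; 3 } gives 17/8
g(BBBRRRR) = { 0; 1; 2 | 17/8; 9/4; 5/2; 3 } gives 33/16
g(BBBRRRRB) = { 0; 1; 2; 33/16 | 17/8; 9/4; 5/2; 3 } gives 67/32
g(BBBRRRRBR) = { 0; 1; 2; 33/16 | 67/32; 17/8; 9/4; 5/2; 3 } gives 133/64
g(BBBRRRRBRR) = { 0; 1; 2; 33/16 | 133/64; 67/32; 17/8; 9/4; 5/2; 3 } gives 265/128
g(BBBRRRRBRRR) = { 0; 1; 2; 33/16 | 265/128; 133/64; 67/32; 17/8; 9/4; 5/2; 3 } gives 529/256
g(BBBRRRRBRRRB) = { 0; 1; 2; 33/16; 529/256 | 265/128; 133/64; 67/32; 17/8; 9/4; 5/2; 3 } gives 1059/512
g(BBBRRRRBRRRBB) = { 0; 1; 2; 33/16; 529/256; 1059/512 | 265/128; 133/64; 67/32; 17/8; 9/4; 5/2; 3 } gives 2119/1024
g(BBBRRRRBRRRBBB) = { 0; 1; 2; 33/16; 529/256; 1059/512; 2119/1024 | 265/128; 133/64; 67/32; 17/8; 9/4; 5/2; 3 } gives 4239/2048
g(BBBRRRRBRRRBBBB) = { 0; 1; 2; 33/16; 529/256; 1059/512; 2119/1024; 4239/2048 | 265/128; 133/64; 67/32; 17/8; 9/4; 5/2; 3 } gives 8479/4096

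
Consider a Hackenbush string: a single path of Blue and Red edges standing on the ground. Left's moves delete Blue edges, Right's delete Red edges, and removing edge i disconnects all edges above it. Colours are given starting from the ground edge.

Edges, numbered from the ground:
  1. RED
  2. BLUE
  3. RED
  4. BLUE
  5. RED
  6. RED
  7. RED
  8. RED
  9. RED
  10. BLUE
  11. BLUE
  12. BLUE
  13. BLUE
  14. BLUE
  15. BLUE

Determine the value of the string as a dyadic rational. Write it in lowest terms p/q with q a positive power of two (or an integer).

Prefix values for RED BLUE RED BLUE RED RED RED RED RED BLUE BLUE BLUE BLUE BLUE BLUE via {L|R} + simplicity:
R: Left { none }, Right { 0 } gives simplest -1
RB: Left { -1 }, Right { 0 } gives simplest -1/2
RBR: Left { -1 }, Right { -1/2, 0 } gives simplest -3/4
RBRB: Left { -1, -3/4 }, Right { -1/2, 0 } gives simplest -5/8
RBRBR: Left { -1, -3/4 }, Right { -5/8, -1/2, 0 } gives simplest -11/16
RBRBRR: Left { -1, -3/4 }, Right { -11/16, -5/8, -1/2, 0 } gives simplest -23/32
RBRBRRR: Left { -1, -3/4 }, Right { -23/32, -11/16, -5/8, -1/2, 0 } gives simplest -47/64
RBRBRRRR: Left { -1, -3/4 }, Right { -47/64, -23/32, -11/16, -5/8, -1/2, 0 } gives simplest -95/128
RBRBRRRRR: Left { -1, -3/4 }, Right { -95/128, -47/64, -23/32, -11/16, -5/8, -1/2, 0 } gives simplest -191/256
RBRBRRRRRB: Left { -1, -3/4, -191/256 }, Right { -95/128, -47/64, -23/32, -11/16, -5/8, -1/2, 0 } gives simplest -381/512
RBRBRRRRRBB: Left { -1, -3/4, -191/256, -381/512 }, Right { -95/128, -47/64, -23/32, -11/16, -5/8, -1/2, 0 } gives simplest -761/1024
RBRBRRRRRBBB: Left { -1, -3/4, -191/256, -381/512, -761/1024 }, Right { -95/128, -47/64, -23/32, -11/16, -5/8, -1/2, 0 } gives simplest -1521/2048
RBRBRRRRRBBBB: Left { -1, -3/4, -191/256, -381/512, -761/1024, -1521/2048 }, Right { -95/128, -47/64, -23/32, -11/16, -5/8, -1/2, 0 } gives simplest -3041/4096
RBRBRRRRRBBBBB: Left { -1, -3/4, -191/256, -381/512, -761/1024, -1521/2048, -3041/4096 }, Right { -95/128, -47/64, -23/32, -11/16, -5/8, -1/2, 0 } gives simplest -6081/8192
RBRBRRRRRBBBBBB: Left { -1, -3/4, -191/256, -381/512, -761/1024, -1521/2048, -3041/4096, -6081/8192 }, Right { -95/128, -47/64, -23/32, -11/16, -5/8, -1/2, 0 } gives simplest -12161/16384

-12161/16384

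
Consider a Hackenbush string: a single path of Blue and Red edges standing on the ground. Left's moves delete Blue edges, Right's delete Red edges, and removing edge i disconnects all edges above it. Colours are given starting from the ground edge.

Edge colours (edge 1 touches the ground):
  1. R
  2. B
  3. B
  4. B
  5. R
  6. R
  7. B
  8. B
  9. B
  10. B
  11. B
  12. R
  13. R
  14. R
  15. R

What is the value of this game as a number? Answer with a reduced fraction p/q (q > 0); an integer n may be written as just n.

edge 1 of 15 (R): {  | 0 } gives -1
edge 2 of 15 (B): { -1 | 0 } gives -1/2
edge 3 of 15 (B): { -1 -1/2 | 0 } gives -1/4
edge 4 of 15 (B): { -1 -1/2 -1/4 | 0 } gives -1/8
edge 5 of 15 (R): { -1 -1/2 -1/4 | -1/8 0 } gives -3/16
edge 6 of 15 (R): { -1 -1/2 -1/4 | -3/16 -1/8 0 } gives -7/32
edge 7 of 15 (B): { -1 -1/2 -1/4 -7/32 | -3/16 -1/8 0 } gives -13/64
edge 8 of 15 (B): { -1 -1/2 -1/4 -7/32 -13/64 | -3/16 -1/8 0 } gives -25/128
edge 9 of 15 (B): { -1 -1/2 -1/4 -7/32 -13/64 -25/128 | -3/16 -1/8 0 } gives -49/256
edge 10 of 15 (B): { -1 -1/2 -1/4 -7/32 -13/64 -25/128 -49/256 | -3/16 -1/8 0 } gives -97/512
edge 11 of 15 (B): { -1 -1/2 -1/4 -7/32 -13/64 -25/128 -49/256 -97/512 | -3/16 -1/8 0 } gives -193/1024
edge 12 of 15 (R): { -1 -1/2 -1/4 -7/32 -13/64 -25/128 -49/256 -97/512 | -193/1024 -3/16 -1/8 0 } gives -387/2048
edge 13 of 15 (R): { -1 -1/2 -1/4 -7/32 -13/64 -25/128 -49/256 -97/512 | -387/2048 -193/1024 -3/16 -1/8 0 } gives -775/4096
edge 14 of 15 (R): { -1 -1/2 -1/4 -7/32 -13/64 -25/128 -49/256 -97/512 | -775/4096 -387/2048 -193/1024 -3/16 -1/8 0 } gives -1551/8192
edge 15 of 15 (R): { -1 -1/2 -1/4 -7/32 -13/64 -25/128 -49/256 -97/512 | -1551/8192 -775/4096 -387/2048 -193/1024 -3/16 -1/8 0 } gives -3103/16384

-3103/16384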